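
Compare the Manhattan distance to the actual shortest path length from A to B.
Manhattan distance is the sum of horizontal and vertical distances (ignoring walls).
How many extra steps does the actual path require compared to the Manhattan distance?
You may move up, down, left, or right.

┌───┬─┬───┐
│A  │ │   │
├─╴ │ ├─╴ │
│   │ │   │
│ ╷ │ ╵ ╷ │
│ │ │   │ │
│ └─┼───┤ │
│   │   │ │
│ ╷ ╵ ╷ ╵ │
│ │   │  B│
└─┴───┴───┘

Manhattan distance: |4 - 0| + |4 - 0| = 8
Actual path length: 12
Extra steps: 12 - 8 = 4

Solution:

┌───┬─┬───┐
│A ↓│ │   │
├─╴ │ ├─╴ │
│↓ ↲│ │   │
│ ╷ │ ╵ ╷ │
│↓│ │   │ │
│ └─┼───┤ │
│↳ ↓│↱ ↓│ │
│ ╷ ╵ ╷ ╵ │
│ │↳ ↑│↳ B│
└─┴───┴───┘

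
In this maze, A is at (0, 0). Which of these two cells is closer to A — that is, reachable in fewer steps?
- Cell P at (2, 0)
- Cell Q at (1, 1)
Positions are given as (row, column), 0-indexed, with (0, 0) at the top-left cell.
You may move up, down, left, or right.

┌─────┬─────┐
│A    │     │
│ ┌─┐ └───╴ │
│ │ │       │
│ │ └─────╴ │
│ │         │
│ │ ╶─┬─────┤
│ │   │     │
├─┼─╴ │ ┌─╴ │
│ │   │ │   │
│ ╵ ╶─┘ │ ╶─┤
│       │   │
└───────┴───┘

Shortest path A → P at (2, 0): 2 steps
Shortest path A → Q at (1, 1): 12 steps

P is closer (2 steps vs 12 steps).

Path to P:

┌─────┬─────┐
│A    │     │
│ ┌─┐ └───╴ │
│↓│ │       │
│ │ └─────╴ │
│P│         │
│ │ ╶─┬─────┤
│ │   │     │
├─┼─╴ │ ┌─╴ │
│ │   │ │   │
│ ╵ ╶─┘ │ ╶─┤
│       │   │
└───────┴───┘

Path to Q:

┌─────┬─────┐
│A → ↓│     │
│ ┌─┐ └───╴ │
│ │Q│↳ → → ↓│
│ │ └─────╴ │
│ │↑ ← ← ← ↲│
│ │ ╶─┬─────┤
│ │   │     │
├─┼─╴ │ ┌─╴ │
│ │   │ │   │
│ ╵ ╶─┘ │ ╶─┤
│       │   │
└───────┴───┘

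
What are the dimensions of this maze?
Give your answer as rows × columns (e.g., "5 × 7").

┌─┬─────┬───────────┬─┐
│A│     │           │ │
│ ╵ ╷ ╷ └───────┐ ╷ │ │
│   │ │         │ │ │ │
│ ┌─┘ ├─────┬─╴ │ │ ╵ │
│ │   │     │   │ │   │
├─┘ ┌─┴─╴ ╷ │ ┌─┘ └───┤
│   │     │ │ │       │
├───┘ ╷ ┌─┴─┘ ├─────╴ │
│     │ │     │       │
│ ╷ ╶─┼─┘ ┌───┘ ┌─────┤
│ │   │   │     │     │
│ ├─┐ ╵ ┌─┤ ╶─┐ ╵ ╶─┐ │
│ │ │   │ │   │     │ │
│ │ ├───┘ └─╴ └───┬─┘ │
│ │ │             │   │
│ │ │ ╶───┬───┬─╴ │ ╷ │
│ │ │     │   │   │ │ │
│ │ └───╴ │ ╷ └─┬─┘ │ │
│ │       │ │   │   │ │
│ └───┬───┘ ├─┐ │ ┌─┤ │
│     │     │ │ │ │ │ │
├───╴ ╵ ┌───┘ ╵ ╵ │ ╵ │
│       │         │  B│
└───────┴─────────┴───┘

Counting the maze dimensions:
Rows (vertical): 12
Columns (horizontal): 11
Dimensions: 12 × 11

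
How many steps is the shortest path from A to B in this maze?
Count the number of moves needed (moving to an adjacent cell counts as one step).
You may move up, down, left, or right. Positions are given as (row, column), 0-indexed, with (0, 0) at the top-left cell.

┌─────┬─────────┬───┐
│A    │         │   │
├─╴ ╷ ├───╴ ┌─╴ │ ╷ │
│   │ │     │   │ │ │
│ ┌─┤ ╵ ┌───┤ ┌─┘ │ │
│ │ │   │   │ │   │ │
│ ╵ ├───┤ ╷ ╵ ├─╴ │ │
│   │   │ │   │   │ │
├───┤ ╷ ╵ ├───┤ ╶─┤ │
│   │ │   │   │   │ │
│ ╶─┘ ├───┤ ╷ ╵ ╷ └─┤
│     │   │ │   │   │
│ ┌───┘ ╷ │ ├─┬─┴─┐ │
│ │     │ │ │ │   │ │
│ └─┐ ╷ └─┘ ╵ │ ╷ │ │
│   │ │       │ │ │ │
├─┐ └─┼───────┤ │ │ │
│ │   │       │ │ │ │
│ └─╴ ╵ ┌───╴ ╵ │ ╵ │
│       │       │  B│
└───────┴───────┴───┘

Using BFS to find shortest path:
Start: (0, 0), End: (9, 9)
Path found:
(0,0) → (0,1) → (0,2) → (1,2) → (2,2) → (2,3) → (1,3) → (1,4) → (1,5) → (0,5) → (0,6) → (0,7) → (1,7) → (1,6) → (2,6) → (3,6) → (3,5) → (2,5) → (2,4) → (3,4) → (4,4) → (4,3) → (3,3) → (3,2) → (4,2) → (5,2) → (5,1) → (5,0) → (6,0) → (7,0) → (7,1) → (8,1) → (8,2) → (9,2) → (9,3) → (8,3) → (8,4) → (8,5) → (8,6) → (9,6) → (9,7) → (8,7) → (7,7) → (6,7) → (6,8) → (7,8) → (8,8) → (9,8) → (9,9)
Number of steps: 48

Solution:

┌─────┬─────────┬───┐
│A → ↓│    ↱ → ↓│   │
├─╴ ╷ ├───╴ ┌─╴ │ ╷ │
│   │↓│↱ → ↑│↓ ↲│ │ │
│ ┌─┤ ╵ ┌───┤ ┌─┘ │ │
│ │ │↳ ↑│↓ ↰│↓│   │ │
│ ╵ ├───┤ ╷ ╵ ├─╴ │ │
│   │↓ ↰│↓│↑ ↲│   │ │
├───┤ ╷ ╵ ├───┤ ╶─┤ │
│   │↓│↑ ↲│   │   │ │
│ ╶─┘ ├───┤ ╷ ╵ ╷ └─┤
│↓ ← ↲│   │ │   │   │
│ ┌───┘ ╷ │ ├─┬─┴─┐ │
│↓│     │ │ │ │↱ ↓│ │
│ └─┐ ╷ └─┘ ╵ │ ╷ │ │
│↳ ↓│ │       │↑│↓│ │
├─┐ └─┼───────┤ │ │ │
│ │↳ ↓│↱ → → ↓│↑│↓│ │
│ └─╴ ╵ ┌───╴ ╵ │ ╵ │
│    ↳ ↑│    ↳ ↑│↳ B│
└───────┴───────┴───┘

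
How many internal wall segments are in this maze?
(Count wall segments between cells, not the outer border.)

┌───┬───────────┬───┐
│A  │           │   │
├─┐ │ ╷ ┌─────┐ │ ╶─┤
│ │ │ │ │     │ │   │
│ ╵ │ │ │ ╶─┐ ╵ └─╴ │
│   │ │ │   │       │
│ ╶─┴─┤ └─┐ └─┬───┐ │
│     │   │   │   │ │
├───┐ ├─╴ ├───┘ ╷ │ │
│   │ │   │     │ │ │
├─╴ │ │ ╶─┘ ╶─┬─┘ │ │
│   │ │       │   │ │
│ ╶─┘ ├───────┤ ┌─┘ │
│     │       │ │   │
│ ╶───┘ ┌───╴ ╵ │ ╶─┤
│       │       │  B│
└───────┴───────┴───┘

Counting internal wall segments:
Total internal walls: 63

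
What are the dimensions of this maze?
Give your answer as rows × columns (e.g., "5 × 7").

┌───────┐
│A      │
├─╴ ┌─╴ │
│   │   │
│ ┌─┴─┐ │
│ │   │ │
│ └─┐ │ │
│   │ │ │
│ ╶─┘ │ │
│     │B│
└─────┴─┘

Counting the maze dimensions:
Rows (vertical): 5
Columns (horizontal): 4
Dimensions: 5 × 4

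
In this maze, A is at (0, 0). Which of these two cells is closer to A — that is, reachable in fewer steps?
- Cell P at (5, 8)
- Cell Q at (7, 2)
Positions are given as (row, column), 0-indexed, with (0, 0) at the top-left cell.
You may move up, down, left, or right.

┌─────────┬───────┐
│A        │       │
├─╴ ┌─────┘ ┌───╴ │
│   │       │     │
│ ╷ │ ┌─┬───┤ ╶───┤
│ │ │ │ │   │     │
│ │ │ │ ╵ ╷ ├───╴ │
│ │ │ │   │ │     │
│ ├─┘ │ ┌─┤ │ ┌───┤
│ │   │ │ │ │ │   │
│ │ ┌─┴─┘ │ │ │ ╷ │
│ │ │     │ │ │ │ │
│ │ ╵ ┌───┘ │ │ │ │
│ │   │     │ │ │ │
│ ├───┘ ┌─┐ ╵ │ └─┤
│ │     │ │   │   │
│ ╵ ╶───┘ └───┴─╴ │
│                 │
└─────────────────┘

Shortest path A → P at (5, 8): 25 steps
Shortest path A → Q at (7, 2): 13 steps

Q is closer (13 steps vs 25 steps).

Path to P:

┌─────────┬───────┐
│A ↓      │       │
├─╴ ┌─────┘ ┌───╴ │
│↓ ↲│       │     │
│ ╷ │ ┌─┬───┤ ╶───┤
│↓│ │ │ │   │     │
│ │ │ │ ╵ ╷ ├───╴ │
│↓│ │ │   │ │     │
│ ├─┘ │ ┌─┤ │ ┌───┤
│↓│   │ │ │ │ │↱ ↓│
│ │ ┌─┴─┘ │ │ │ ╷ │
│↓│ │     │ │ │↑│P│
│ │ ╵ ┌───┘ │ │ │ │
│↓│   │     │ │↑│ │
│ ├───┘ ┌─┐ ╵ │ └─┤
│↓│     │ │   │↑ ↰│
│ ╵ ╶───┘ └───┴─╴ │
│↳ → → → → → → → ↑│
└─────────────────┘

Path to Q:

┌─────────┬───────┐
│A ↓      │       │
├─╴ ┌─────┘ ┌───╴ │
│↓ ↲│       │     │
│ ╷ │ ┌─┬───┤ ╶───┤
│↓│ │ │ │   │     │
│ │ │ │ ╵ ╷ ├───╴ │
│↓│ │ │   │ │     │
│ ├─┘ │ ┌─┤ │ ┌───┤
│↓│   │ │ │ │ │   │
│ │ ┌─┴─┘ │ │ │ ╷ │
│↓│ │     │ │ │ │ │
│ │ ╵ ┌───┘ │ │ │ │
│↓│   │     │ │ │ │
│ ├───┘ ┌─┐ ╵ │ └─┤
│↓│↱ Q  │ │   │   │
│ ╵ ╶───┘ └───┴─╴ │
│↳ ↑              │
└─────────────────┘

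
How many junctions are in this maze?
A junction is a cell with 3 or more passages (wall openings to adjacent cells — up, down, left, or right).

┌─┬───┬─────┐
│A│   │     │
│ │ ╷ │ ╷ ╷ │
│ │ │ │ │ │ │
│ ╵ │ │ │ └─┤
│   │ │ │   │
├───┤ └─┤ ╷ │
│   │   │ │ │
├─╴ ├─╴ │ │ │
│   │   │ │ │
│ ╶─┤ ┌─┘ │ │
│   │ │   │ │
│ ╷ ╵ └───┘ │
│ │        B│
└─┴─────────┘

Checking each cell for number of passages:

Junctions found (3+ passages):
  (0, 4): 3 passages
  (2, 4): 3 passages
  (5, 0): 3 passages
  (6, 2): 3 passages
Total junctions: 4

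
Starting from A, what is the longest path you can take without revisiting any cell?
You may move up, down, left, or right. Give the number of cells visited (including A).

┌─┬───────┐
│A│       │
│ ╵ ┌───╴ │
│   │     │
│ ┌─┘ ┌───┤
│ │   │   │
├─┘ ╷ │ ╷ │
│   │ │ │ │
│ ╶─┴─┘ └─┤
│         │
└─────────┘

Finding longest simple path using DFS:
Start: (0, 0)
Longest path visits 22 cells
Path: A → down → right → up → right → right → right → down → left → left → down → left → down → left → down → right → right → right → up → up → right → down

Solution:

┌─┬───────┐
│A│↱ → → ↓│
│ ╵ ┌───╴ │
│↳ ↑│↓ ← ↲│
│ ┌─┘ ┌───┤
│ │↓ ↲│↱ ↓│
├─┘ ╷ │ ╷ │
│↓ ↲│ │↑│B│
│ ╶─┴─┘ └─┤
│↳ → → ↑  │
└─────────┘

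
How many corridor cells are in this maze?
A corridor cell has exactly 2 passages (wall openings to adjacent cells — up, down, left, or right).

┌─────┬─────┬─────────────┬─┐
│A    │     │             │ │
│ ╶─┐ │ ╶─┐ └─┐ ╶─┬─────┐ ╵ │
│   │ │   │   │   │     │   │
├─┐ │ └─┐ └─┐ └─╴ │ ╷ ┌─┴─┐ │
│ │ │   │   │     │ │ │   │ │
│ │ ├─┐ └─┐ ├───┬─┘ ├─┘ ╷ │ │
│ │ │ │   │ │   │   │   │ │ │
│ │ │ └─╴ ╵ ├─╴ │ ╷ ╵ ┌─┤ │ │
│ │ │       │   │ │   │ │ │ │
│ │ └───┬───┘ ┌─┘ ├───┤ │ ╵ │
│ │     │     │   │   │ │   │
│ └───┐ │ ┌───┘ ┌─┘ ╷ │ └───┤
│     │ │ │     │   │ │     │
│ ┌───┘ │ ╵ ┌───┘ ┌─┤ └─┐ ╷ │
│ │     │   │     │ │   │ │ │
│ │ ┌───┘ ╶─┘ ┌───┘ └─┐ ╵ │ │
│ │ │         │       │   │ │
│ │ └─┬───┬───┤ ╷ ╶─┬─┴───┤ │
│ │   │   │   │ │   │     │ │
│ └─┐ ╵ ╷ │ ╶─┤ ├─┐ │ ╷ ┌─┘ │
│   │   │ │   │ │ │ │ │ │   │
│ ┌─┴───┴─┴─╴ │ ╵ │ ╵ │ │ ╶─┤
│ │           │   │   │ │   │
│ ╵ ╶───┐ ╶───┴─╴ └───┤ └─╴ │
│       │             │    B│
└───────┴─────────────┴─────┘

Counting cells with exactly 2 passages:
Total corridor cells: 146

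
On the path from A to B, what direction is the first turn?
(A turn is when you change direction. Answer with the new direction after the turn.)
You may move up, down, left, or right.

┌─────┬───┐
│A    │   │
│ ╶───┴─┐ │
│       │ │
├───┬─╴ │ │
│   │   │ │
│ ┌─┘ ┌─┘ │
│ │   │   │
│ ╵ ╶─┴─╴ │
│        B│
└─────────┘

Directions: down, right, right, right, down, left, down, left, down, right, right, right
First turn direction: right

Solution:

┌─────┬───┐
│A    │   │
│ ╶───┴─┐ │
│↳ → → ↓│ │
├───┬─╴ │ │
│   │↓ ↲│ │
│ ┌─┘ ┌─┘ │
│ │↓ ↲│   │
│ ╵ ╶─┴─╴ │
│  ↳ → → B│
└─────────┘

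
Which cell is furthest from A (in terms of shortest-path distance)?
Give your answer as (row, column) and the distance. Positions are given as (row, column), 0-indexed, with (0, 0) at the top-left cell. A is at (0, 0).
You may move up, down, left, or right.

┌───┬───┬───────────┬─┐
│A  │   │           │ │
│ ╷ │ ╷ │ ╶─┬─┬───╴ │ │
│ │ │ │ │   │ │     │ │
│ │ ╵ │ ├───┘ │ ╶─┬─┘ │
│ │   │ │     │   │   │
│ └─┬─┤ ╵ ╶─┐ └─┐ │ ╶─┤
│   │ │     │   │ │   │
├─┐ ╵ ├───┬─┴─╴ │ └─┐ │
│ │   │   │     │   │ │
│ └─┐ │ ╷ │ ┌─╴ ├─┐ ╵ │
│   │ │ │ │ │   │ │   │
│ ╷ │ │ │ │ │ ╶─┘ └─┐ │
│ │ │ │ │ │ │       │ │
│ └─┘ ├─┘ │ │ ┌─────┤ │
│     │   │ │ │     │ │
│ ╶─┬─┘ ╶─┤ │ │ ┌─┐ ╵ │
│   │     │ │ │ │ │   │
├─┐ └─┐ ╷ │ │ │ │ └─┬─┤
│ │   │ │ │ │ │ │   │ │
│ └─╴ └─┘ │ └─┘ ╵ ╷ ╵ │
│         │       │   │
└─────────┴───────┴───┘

Computing BFS distances from A to all cells:
Furthest cell: (1, 5)
Distance: 54 steps

Path from A to the furthest cell:

┌───┬───┬───────────┬─┐
│A ↓│↱ ↓│↓ ← ← ← ← ↰│ │
│ ╷ │ ╷ │ ╶─┬─┬───╴ │ │
│ │↓│↑│↓│↳ B│ │↱ → ↑│ │
│ │ ╵ │ ├───┘ │ ╶─┬─┘ │
│ │↳ ↑│↓│↱ → ↓│↑ ↰│   │
│ └─┬─┤ ╵ ╶─┐ └─┐ │ ╶─┤
│   │ │↳ ↑  │↳ ↓│↑│   │
├─┐ ╵ ├───┬─┴─╴ │ └─┐ │
│ │   │   │↓ ← ↲│↑ ↰│ │
│ └─┐ │ ╷ │ ┌─╴ ├─┐ ╵ │
│   │ │ │ │↓│   │ │↑ ↰│
│ ╷ │ │ │ │ │ ╶─┘ └─┐ │
│ │ │ │ │ │↓│       │↑│
│ └─┘ ├─┘ │ │ ┌─────┤ │
│     │   │↓│ │↱ → ↓│↑│
│ ╶─┬─┘ ╶─┤ │ │ ┌─┐ ╵ │
│   │     │↓│ │↑│ │↳ ↑│
├─┐ └─┐ ╷ │ │ │ │ └─┬─┤
│ │   │ │ │↓│ │↑│   │ │
│ └─╴ └─┘ │ └─┘ ╵ ╷ ╵ │
│         │↳ → ↑  │   │
└─────────┴───────┴───┘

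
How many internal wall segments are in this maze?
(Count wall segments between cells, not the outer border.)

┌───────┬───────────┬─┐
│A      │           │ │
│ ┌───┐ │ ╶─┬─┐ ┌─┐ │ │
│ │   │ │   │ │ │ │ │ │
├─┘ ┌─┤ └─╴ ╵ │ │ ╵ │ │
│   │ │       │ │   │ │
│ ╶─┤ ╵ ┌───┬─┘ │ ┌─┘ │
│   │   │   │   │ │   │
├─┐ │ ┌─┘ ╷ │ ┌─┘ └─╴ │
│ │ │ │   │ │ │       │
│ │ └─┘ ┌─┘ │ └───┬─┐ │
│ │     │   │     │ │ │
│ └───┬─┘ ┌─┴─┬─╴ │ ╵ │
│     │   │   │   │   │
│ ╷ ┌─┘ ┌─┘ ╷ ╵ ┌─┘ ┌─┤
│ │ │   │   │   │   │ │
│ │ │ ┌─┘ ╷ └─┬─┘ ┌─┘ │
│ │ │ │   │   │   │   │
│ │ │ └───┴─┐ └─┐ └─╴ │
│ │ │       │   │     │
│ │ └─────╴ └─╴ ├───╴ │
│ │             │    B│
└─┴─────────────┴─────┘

Counting internal wall segments:
Total internal walls: 100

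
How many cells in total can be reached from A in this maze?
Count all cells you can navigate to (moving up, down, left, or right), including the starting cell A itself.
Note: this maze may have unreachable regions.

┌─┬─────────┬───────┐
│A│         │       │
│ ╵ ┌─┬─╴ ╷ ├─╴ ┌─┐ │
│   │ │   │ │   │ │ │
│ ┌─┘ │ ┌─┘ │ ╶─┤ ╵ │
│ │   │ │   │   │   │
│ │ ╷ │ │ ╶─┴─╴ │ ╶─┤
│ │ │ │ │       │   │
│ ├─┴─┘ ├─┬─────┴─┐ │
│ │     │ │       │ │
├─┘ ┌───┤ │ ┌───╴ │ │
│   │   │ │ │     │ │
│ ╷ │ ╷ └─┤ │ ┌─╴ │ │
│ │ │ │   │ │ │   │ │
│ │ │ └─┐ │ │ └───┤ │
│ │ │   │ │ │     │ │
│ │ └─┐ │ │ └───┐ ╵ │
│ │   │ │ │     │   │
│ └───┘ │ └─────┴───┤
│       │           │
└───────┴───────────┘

Using BFS/flood-fill to find all reachable cells from A:
Maze size: 10 × 10 = 100 total cells
7 cell(s) are walled off and cannot be reached from A.
Reachable cells: 93

Reachable region (· marks reachable cells):

┌─┬─────────┬───────┐
│A│· · · · ·│· · · ·│
│ ╵ ┌─┬─╴ ╷ ├─╴ ┌─┐ │
│· ·│ │· ·│·│· ·│·│·│
│ ┌─┘ │ ┌─┘ │ ╶─┤ ╵ │
│·│   │·│· ·│· ·│· ·│
│ │ ╷ │ │ ╶─┴─╴ │ ╶─┤
│·│ │ │·│· · · ·│· ·│
│ ├─┴─┘ ├─┬─────┴─┐ │
│·│· · ·│ │· · · ·│·│
├─┘ ┌───┤ │ ┌───╴ │ │
│· ·│· ·│ │·│· · ·│·│
│ ╷ │ ╷ └─┤ │ ┌─╴ │ │
│·│·│·│· ·│·│·│· ·│·│
│ │ │ └─┐ │ │ └───┤ │
│·│·│· ·│·│·│· · ·│·│
│ │ └─┐ │ │ └───┐ ╵ │
│·│· ·│·│·│· · ·│· ·│
│ └───┘ │ └─────┴───┤
│· · · ·│· · · · · ·│
└───────┴───────────┘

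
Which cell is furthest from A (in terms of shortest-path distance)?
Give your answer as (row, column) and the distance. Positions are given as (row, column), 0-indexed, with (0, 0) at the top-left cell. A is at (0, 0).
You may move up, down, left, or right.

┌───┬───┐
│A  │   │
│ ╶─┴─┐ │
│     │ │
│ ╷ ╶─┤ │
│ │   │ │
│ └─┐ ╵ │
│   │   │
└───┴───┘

Computing BFS distances from A to all cells:
Furthest cell: (0, 2)
Distance: 10 steps

Path from A to the furthest cell:

┌───┬───┐
│A  │B ↰│
│ ╶─┴─┐ │
│↳ ↓  │↑│
│ ╷ ╶─┤ │
│ │↳ ↓│↑│
│ └─┐ ╵ │
│   │↳ ↑│
└───┴───┘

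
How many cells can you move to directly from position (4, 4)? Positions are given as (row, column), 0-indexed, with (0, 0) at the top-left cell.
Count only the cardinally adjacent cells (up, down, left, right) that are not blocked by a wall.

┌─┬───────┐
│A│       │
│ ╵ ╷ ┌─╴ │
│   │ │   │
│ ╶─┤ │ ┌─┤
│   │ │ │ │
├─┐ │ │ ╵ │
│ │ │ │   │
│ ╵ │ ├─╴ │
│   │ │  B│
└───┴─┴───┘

Checking passable neighbors of (4, 4):
Neighbors: (3, 4), (4, 3)
Count: 2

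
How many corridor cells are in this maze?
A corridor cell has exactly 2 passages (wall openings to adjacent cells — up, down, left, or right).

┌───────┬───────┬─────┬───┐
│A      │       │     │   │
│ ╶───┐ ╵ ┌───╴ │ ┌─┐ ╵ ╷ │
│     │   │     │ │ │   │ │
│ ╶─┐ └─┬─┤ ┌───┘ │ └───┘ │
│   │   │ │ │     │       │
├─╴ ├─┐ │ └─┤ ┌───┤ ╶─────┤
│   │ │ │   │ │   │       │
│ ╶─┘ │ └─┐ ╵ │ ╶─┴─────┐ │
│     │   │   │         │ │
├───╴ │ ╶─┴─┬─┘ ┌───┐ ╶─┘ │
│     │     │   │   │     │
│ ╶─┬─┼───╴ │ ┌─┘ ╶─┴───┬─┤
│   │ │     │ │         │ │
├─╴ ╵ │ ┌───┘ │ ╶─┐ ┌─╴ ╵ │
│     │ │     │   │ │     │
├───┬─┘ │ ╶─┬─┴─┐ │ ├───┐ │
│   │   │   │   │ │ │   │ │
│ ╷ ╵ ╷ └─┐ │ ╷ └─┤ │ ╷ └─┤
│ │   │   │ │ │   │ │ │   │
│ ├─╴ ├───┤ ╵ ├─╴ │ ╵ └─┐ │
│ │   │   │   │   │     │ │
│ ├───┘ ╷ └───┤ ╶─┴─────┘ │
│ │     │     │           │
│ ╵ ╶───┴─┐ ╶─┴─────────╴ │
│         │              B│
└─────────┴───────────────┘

Counting cells with exactly 2 passages:
Total corridor cells: 133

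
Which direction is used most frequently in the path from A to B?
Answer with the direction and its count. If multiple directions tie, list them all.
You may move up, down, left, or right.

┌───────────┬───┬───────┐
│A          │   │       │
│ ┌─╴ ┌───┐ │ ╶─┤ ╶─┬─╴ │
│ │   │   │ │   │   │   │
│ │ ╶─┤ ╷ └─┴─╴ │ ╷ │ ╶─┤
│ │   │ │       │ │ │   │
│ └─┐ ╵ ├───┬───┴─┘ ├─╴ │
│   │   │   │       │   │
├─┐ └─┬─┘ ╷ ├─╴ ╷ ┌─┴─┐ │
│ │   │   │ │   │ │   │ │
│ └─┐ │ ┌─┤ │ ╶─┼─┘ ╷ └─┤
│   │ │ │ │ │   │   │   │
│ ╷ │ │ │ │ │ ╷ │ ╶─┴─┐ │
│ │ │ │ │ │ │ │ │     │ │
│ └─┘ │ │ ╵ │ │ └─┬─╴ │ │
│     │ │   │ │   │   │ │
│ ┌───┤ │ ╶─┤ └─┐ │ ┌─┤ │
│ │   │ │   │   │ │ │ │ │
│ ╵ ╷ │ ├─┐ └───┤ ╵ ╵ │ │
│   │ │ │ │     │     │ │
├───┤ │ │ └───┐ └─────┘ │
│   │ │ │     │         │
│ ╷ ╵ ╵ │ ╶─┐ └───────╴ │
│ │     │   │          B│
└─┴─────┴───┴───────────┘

Directions: down, down, down, right, down, right, down, down, down, left, left, down, down, right, up, right, down, down, down, right, up, up, up, up, up, up, up, right, up, right, down, down, down, down, left, down, right, down, right, right, down, right, right, right, right, down
Counts: {'down': 20, 'right': 14, 'left': 3, 'up': 9}
Most common: down (20 times)

Solution:

┌───────────┬───┬───────┐
│A          │   │       │
│ ┌─╴ ┌───┐ │ ╶─┤ ╶─┬─╴ │
│↓│   │   │ │   │   │   │
│ │ ╶─┤ ╷ └─┴─╴ │ ╷ │ ╶─┤
│↓│   │ │       │ │ │   │
│ └─┐ ╵ ├───┬───┴─┘ ├─╴ │
│↳ ↓│   │↱ ↓│       │   │
├─┐ └─┬─┘ ╷ ├─╴ ╷ ┌─┴─┐ │
│ │↳ ↓│↱ ↑│↓│   │ │   │ │
│ └─┐ │ ┌─┤ │ ╶─┼─┘ ╷ └─┤
│   │↓│↑│ │↓│   │   │   │
│ ╷ │ │ │ │ │ ╷ │ ╶─┴─┐ │
│ │ │↓│↑│ │↓│ │ │     │ │
│ └─┘ │ │ ╵ │ │ └─┬─╴ │ │
│↓ ← ↲│↑│↓ ↲│ │   │   │ │
│ ┌───┤ │ ╶─┤ └─┐ │ ┌─┤ │
│↓│↱ ↓│↑│↳ ↓│   │ │ │ │ │
│ ╵ ╷ │ ├─┐ └───┤ ╵ ╵ │ │
│↳ ↑│↓│↑│ │↳ → ↓│     │ │
├───┤ │ │ └───┐ └─────┘ │
│   │↓│↑│     │↳ → → → ↓│
│ ╷ ╵ ╵ │ ╶─┐ └───────╴ │
│ │  ↳ ↑│   │          B│
└─┴─────┴───┴───────────┘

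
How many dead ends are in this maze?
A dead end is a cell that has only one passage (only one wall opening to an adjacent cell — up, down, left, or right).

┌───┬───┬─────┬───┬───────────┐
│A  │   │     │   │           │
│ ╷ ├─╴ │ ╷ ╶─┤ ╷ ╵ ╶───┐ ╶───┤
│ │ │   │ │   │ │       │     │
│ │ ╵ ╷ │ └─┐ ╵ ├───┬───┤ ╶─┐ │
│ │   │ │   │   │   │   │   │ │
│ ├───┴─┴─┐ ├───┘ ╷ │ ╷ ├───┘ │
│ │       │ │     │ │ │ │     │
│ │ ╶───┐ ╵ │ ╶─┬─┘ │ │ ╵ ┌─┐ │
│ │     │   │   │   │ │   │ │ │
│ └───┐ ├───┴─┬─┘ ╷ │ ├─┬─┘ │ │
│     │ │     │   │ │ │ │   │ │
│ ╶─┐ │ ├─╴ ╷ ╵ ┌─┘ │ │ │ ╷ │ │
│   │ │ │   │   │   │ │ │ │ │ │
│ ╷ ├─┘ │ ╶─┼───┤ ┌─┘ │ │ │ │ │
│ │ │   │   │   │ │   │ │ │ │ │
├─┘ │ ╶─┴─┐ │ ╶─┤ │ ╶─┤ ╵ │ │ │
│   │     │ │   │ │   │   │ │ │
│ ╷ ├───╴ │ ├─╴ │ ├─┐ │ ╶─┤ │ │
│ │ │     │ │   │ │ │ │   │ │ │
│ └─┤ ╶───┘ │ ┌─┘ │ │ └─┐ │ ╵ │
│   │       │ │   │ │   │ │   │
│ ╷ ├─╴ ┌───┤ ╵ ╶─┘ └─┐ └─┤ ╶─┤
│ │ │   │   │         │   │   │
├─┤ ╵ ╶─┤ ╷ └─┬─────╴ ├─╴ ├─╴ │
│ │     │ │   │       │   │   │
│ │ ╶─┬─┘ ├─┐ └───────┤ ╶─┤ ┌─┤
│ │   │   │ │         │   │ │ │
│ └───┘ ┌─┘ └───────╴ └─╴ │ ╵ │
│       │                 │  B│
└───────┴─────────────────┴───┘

Checking each cell for number of passages:

Dead ends found at positions:
  (0, 2)
  (0, 6)
  (0, 14)
  (1, 11)
  (2, 3)
  (2, 13)
  (4, 7)
  (4, 13)
  (5, 4)
  (5, 11)
  (6, 2)
  (7, 0)
  (7, 7)
  (9, 1)
  (9, 9)
  (10, 12)
  (11, 0)
  (12, 0)
  (12, 3)
  (12, 7)
  (13, 2)
  (13, 5)
  (13, 14)
  (14, 4)
Total dead ends: 24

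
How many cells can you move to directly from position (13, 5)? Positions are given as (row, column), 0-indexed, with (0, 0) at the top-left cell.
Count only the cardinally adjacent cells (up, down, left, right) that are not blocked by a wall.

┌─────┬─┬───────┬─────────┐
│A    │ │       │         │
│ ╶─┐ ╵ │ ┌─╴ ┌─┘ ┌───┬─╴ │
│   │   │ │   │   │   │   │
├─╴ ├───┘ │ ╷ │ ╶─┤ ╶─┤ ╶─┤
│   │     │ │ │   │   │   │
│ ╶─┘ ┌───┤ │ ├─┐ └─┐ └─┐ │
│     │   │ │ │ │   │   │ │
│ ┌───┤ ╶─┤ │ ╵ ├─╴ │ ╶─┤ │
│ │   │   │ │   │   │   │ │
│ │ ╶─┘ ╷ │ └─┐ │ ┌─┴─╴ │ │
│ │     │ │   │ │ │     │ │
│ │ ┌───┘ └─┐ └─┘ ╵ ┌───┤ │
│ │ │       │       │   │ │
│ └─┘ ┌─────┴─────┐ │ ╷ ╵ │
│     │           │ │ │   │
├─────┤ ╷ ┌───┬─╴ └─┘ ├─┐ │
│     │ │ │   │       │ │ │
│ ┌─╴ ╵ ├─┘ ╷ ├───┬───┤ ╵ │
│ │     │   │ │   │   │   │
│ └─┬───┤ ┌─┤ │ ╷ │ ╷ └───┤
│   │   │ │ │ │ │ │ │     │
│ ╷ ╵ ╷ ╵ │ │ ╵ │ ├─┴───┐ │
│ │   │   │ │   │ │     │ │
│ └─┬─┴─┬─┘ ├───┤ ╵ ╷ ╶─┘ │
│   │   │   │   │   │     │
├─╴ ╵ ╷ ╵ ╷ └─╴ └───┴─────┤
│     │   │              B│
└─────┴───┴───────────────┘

Checking passable neighbors of (13, 5):
Neighbors: (12, 5), (13, 6)
Count: 2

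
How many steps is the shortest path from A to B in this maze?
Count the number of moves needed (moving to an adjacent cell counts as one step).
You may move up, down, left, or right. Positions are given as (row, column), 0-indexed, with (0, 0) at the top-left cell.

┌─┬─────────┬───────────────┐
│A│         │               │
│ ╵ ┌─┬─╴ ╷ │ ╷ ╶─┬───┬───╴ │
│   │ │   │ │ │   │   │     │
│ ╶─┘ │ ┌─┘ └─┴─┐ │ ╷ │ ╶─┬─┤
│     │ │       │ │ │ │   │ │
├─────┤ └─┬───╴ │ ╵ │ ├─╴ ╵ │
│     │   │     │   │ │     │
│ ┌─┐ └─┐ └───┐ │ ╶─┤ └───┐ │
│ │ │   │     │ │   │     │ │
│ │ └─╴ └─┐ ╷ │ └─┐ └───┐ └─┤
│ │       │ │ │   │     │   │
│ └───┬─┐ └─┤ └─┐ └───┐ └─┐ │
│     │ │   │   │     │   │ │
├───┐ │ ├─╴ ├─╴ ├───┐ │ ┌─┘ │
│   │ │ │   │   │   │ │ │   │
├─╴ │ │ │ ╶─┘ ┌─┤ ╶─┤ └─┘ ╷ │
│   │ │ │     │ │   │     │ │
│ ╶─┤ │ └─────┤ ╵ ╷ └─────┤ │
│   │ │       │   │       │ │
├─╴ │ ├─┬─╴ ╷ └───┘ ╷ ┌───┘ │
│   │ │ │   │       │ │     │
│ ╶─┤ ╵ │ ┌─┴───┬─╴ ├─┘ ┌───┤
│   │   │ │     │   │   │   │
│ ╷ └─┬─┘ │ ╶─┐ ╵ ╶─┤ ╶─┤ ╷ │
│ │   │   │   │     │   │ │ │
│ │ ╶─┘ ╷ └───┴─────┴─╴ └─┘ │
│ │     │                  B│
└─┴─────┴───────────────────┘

Using BFS to find shortest path:
Start: (0, 0), End: (13, 13)
Path found:
(0,0) → (1,0) → (1,1) → (0,1) → (0,2) → (0,3) → (0,4) → (0,5) → (1,5) → (2,5) → (2,6) → (2,7) → (3,7) → (4,7) → (5,7) → (5,8) → (6,8) → (6,9) → (6,10) → (7,10) → (8,10) → (8,11) → (8,12) → (7,12) → (7,13) → (8,13) → (9,13) → (10,13) → (10,12) → (10,11) → (11,11) → (11,10) → (12,10) → (12,11) → (13,11) → (13,12) → (13,13)
Number of steps: 36

Solution:

┌─┬─────────┬───────────────┐
│A│↱ → → → ↓│               │
│ ╵ ┌─┬─╴ ╷ │ ╷ ╶─┬───┬───╴ │
│↳ ↑│ │   │↓│ │   │   │     │
│ ╶─┘ │ ┌─┘ └─┴─┐ │ ╷ │ ╶─┬─┤
│     │ │  ↳ → ↓│ │ │ │   │ │
├─────┤ └─┬───╴ │ ╵ │ ├─╴ ╵ │
│     │   │    ↓│   │ │     │
│ ┌─┐ └─┐ └───┐ │ ╶─┤ └───┐ │
│ │ │   │     │↓│   │     │ │
│ │ └─╴ └─┐ ╷ │ └─┐ └───┐ └─┤
│ │       │ │ │↳ ↓│     │   │
│ └───┬─┐ └─┤ └─┐ └───┐ └─┐ │
│     │ │   │   │↳ → ↓│   │ │
├───┐ │ ├─╴ ├─╴ ├───┐ │ ┌─┘ │
│   │ │ │   │   │   │↓│ │↱ ↓│
├─╴ │ │ │ ╶─┘ ┌─┤ ╶─┤ └─┘ ╷ │
│   │ │ │     │ │   │↳ → ↑│↓│
│ ╶─┤ │ └─────┤ ╵ ╷ └─────┤ │
│   │ │       │   │       │↓│
├─╴ │ ├─┬─╴ ╷ └───┘ ╷ ┌───┘ │
│   │ │ │   │       │ │↓ ← ↲│
│ ╶─┤ ╵ │ ┌─┴───┬─╴ ├─┘ ┌───┤
│   │   │ │     │   │↓ ↲│   │
│ ╷ └─┬─┘ │ ╶─┐ ╵ ╶─┤ ╶─┤ ╷ │
│ │   │   │   │     │↳ ↓│ │ │
│ │ ╶─┘ ╷ └───┴─────┴─╴ └─┘ │
│ │     │              ↳ → B│
└─┴─────┴───────────────────┘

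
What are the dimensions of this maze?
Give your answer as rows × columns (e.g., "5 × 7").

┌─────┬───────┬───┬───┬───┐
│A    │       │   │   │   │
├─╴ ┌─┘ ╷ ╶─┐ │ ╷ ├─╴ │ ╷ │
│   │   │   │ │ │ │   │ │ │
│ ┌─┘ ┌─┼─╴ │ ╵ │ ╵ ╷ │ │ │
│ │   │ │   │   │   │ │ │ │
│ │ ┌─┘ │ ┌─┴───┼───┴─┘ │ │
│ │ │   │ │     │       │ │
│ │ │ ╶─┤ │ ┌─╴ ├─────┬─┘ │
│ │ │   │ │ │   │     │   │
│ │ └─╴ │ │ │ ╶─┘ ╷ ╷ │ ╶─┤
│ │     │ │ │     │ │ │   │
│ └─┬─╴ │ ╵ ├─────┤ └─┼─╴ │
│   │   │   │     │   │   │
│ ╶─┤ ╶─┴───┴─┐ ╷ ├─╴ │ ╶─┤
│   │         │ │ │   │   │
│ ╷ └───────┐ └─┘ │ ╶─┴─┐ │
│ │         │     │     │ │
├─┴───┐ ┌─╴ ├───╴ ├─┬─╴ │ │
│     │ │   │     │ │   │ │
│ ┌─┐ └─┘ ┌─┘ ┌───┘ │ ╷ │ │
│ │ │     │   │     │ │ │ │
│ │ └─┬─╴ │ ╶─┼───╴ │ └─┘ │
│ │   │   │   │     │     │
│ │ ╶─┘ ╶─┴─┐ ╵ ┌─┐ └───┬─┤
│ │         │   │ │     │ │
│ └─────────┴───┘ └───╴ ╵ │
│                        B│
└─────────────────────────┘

Counting the maze dimensions:
Rows (vertical): 14
Columns (horizontal): 13
Dimensions: 14 × 13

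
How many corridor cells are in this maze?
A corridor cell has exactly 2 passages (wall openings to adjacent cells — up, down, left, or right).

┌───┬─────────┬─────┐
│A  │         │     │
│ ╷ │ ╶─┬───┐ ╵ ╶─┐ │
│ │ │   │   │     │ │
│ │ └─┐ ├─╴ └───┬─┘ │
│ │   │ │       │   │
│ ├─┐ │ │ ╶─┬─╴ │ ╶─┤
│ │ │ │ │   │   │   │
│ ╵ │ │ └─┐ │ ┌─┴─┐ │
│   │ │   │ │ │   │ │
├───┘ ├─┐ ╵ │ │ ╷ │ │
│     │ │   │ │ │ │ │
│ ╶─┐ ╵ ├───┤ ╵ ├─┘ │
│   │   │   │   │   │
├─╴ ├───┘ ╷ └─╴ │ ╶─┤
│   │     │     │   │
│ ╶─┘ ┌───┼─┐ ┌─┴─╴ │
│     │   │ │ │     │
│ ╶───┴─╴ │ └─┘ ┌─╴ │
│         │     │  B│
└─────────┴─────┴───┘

Counting cells with exactly 2 passages:
Total corridor cells: 84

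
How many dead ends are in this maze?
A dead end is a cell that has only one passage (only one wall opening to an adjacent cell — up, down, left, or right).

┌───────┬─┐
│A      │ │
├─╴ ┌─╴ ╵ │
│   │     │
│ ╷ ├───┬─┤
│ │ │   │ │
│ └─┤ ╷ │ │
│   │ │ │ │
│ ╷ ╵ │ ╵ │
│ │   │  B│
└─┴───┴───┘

Checking each cell for number of passages:

Dead ends found at positions:
  (0, 0)
  (0, 4)
  (1, 2)
  (2, 1)
  (2, 4)
  (4, 0)
Total dead ends: 6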